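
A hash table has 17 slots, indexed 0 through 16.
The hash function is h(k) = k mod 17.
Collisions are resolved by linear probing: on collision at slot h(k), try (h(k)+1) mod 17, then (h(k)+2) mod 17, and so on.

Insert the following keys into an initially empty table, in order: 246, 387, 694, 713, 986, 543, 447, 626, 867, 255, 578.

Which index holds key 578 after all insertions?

Insert 246: h=8, slot 8 empty → index 8.
Insert 387: h=13, slot 13 empty → index 13.
Insert 694: h=14, slot 14 empty → index 14.
Insert 713: h=16, slot 16 empty → index 16.
Insert 986: h=0, slot 0 empty → index 0.
Insert 543: h=16, slots 16,0 occupied → index 1.
Insert 447: h=5, slot 5 empty → index 5.
Insert 626: h=14, slot 14 occupied → index 15.
Insert 867: h=0, slots 0,1 occupied → index 2.
Insert 255: h=0, slots 0,1,2 occupied → index 3.
Insert 578: h=0, slots 0,1,2,3 occupied → index 4.
Table: [986, 543, 867, 255, 578, 447, ., ., 246, ., ., ., ., 387, 694, 626, 713]

4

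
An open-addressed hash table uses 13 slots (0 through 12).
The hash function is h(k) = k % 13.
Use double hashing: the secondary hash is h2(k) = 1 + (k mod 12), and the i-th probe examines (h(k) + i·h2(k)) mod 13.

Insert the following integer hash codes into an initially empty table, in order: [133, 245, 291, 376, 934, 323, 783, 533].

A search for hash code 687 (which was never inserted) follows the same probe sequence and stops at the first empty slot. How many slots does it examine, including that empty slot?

133: h=3 -> slot 3
245: h=11 -> slot 11
291: h=5 -> slot 5
376: h=12 -> slot 12
934: h=11, h2=11, probe 11,9 -> slot 9
323: h=11, h2=12, probe 11,10 -> slot 10
783: h=3, h2=4, probe 3,7 -> slot 7
533: h=0 -> slot 0
Table: [533, ., ., 133, ., 291, ., 783, ., 934, 323, 245, 376]
Lookup 687: h=11, h2=4, probe 11,2 → slot 2 empty, not found.

2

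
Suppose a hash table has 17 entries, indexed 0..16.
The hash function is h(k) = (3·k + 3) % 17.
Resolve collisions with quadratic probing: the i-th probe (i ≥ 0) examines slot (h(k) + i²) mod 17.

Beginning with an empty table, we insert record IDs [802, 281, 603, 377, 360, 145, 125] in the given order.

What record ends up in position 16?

377

802 hashes to 12; slot 12 is free => place at 12.
281 hashes to 13; slot 13 is free => place at 13.
603 hashes to 10; slot 10 is free => place at 10.
377 hashes to 12; 12,13 taken => place at 16.
360 hashes to 12; 12,13,16 taken => place at 4.
145 hashes to 13; 13 taken => place at 14.
125 hashes to 4; 4 taken => place at 5.
Table: [-, -, -, -, 360, 125, -, -, -, -, 603, -, 802, 281, 145, -, 377]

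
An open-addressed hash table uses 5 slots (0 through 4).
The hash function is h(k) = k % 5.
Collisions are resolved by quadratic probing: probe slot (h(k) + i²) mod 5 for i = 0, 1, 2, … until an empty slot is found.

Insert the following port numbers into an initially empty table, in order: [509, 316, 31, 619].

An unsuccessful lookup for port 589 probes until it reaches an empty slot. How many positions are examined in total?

Insert 509: h=4, slot 4 empty -> index 4.
Insert 316: h=1, slot 1 empty -> index 1.
Insert 31: h=1, slot 1 occupied -> index 2.
Insert 619: h=4, slot 4 occupied -> index 0.
Table: [619, 316, 31, ., 509]
Lookup 589: h=4, probe 4,0,3 → slot 3 empty, not found.

3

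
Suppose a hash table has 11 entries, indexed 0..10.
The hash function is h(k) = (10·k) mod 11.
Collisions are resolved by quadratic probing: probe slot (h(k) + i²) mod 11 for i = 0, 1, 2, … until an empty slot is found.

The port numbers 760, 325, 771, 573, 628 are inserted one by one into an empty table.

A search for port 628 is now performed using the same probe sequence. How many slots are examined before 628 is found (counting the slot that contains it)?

Insert 760: h=10, slot 10 empty -> index 10.
Insert 325: h=5, slot 5 empty -> index 5.
Insert 771: h=10, slot 10 occupied -> index 0.
Insert 573: h=10, slots 10,0 occupied -> index 3.
Insert 628: h=10, slots 10,0,3 occupied -> index 8.
Table: [771, —, —, 573, —, 325, —, —, 628, —, 760]
Lookup 628: h=10, probe 10,0,3,8 → found at 8.

4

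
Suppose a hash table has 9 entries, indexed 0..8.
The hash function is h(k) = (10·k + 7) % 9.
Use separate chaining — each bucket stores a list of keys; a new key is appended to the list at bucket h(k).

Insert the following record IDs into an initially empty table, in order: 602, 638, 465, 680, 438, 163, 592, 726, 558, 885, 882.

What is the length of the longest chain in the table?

Insert 602: h=6, bucket 6 empty -> new chain.
Insert 638: h=6, bucket 6 nonempty -> append to chain.
Insert 465: h=4, bucket 4 empty -> new chain.
Insert 680: h=3, bucket 3 empty -> new chain.
Insert 438: h=4, bucket 4 nonempty -> append to chain.
Insert 163: h=8, bucket 8 empty -> new chain.
Insert 592: h=5, bucket 5 empty -> new chain.
Insert 726: h=4, bucket 4 nonempty -> append to chain.
Insert 558: h=7, bucket 7 empty -> new chain.
Insert 885: h=1, bucket 1 empty -> new chain.
Insert 882: h=7, bucket 7 nonempty -> append to chain.
Final buckets:
0: —
1: 885
2: —
3: 680
4: 465 -> 438 -> 726
5: 592
6: 602 -> 638
7: 558 -> 882
8: 163

3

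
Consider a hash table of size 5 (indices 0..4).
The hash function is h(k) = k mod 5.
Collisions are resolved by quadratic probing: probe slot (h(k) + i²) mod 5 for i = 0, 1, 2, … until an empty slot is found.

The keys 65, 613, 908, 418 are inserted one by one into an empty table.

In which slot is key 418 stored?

65 hashes to 0; slot 0 is free → place at 0.
613 hashes to 3; slot 3 is free → place at 3.
908 hashes to 3; 3 taken → place at 4.
418 hashes to 3; 3,4 taken → place at 2.
Table: [65, —, 418, 613, 908]

2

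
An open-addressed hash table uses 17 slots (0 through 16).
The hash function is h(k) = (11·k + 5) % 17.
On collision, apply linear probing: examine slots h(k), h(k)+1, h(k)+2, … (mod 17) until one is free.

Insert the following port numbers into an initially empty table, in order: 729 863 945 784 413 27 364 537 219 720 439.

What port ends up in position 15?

364

729: h=0 => slot 0
863: h=12 => slot 12
945: h=13 => slot 13
784: h=10 => slot 10
413: h=9 => slot 9
27: h=13, probe 13,14 => slot 14
364: h=14, probe 14,15 => slot 15
537: h=13, probe 13,14,15,16 => slot 16
219: h=0, probe 0,1 => slot 1
720: h=3 => slot 3
439: h=6 => slot 6
Table: [729, 219, ., 720, ., ., 439, ., ., 413, 784, ., 863, 945, 27, 364, 537]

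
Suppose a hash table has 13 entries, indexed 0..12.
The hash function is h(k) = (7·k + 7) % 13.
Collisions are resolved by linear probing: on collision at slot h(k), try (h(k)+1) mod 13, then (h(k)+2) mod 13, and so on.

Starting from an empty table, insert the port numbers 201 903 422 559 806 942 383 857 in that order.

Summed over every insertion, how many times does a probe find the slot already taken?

13

Insert 201: h=10, slot 10 empty => index 10.
Insert 903: h=10, slot 10 occupied => index 11.
Insert 422: h=10, slots 10,11 occupied => index 12.
Insert 559: h=7, slot 7 empty => index 7.
Insert 806: h=7, slot 7 occupied => index 8.
Insert 942: h=10, slots 10,11,12 occupied => index 0.
Insert 383: h=10, slots 10,11,12,0 occupied => index 1.
Insert 857: h=0, slots 0,1 occupied => index 2.
Table: [942, 383, 857, ., ., ., ., 559, 806, ., 201, 903, 422]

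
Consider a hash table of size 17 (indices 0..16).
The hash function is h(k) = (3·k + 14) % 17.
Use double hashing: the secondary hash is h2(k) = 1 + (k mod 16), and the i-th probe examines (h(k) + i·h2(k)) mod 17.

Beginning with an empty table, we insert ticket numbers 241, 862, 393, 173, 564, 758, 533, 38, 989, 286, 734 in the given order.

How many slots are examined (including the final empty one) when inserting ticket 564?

241 hashes to 6; slot 6 is free → place at 6.
862 hashes to 16; slot 16 is free → place at 16.
393 hashes to 3; slot 3 is free → place at 3.
173 hashes to 6, h2=14; 6,3 taken → place at 0.
564 hashes to 6, h2=5; 6 taken → place at 11.
758 hashes to 10; slot 10 is free → place at 10.
533 hashes to 15; slot 15 is free → place at 15.
38 hashes to 9; slot 9 is free → place at 9.
989 hashes to 6, h2=14; 6,3,0 taken → place at 14.
286 hashes to 5; slot 5 is free → place at 5.
734 hashes to 6, h2=15; 6 taken → place at 4.
Table: [173, -, -, 393, 734, 286, 241, -, -, 38, 758, 564, -, -, 989, 533, 862]

2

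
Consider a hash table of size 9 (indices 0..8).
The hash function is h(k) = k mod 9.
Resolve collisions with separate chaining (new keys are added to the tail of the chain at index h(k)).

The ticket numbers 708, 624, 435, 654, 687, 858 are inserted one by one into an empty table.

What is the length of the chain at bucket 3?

708 -> bucket 6
624 -> bucket 3
435 -> bucket 3 (collision)
654 -> bucket 6 (collision)
687 -> bucket 3 (collision)
858 -> bucket 3 (collision)
Final buckets:
0: -
1: -
2: -
3: 624 -> 435 -> 687 -> 858
4: -
5: -
6: 708 -> 654
7: -
8: -

4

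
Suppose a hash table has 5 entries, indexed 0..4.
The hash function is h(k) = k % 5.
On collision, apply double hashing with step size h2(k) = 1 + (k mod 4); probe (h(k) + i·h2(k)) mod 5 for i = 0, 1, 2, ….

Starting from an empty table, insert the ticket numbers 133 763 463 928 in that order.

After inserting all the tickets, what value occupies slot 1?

133 hashes to 3; slot 3 is free → place at 3.
763 hashes to 3, h2=4; 3 taken → place at 2.
463 hashes to 3, h2=4; 3,2 taken → place at 1.
928 hashes to 3, h2=1; 3 taken → place at 4.
Table: [-, 463, 763, 133, 928]

463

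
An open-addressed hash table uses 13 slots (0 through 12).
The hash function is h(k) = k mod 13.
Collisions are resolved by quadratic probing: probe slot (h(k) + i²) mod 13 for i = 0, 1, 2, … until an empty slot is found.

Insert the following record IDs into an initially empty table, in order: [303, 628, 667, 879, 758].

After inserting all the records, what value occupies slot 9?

879

303: h=4 => slot 4
628: h=4, probe 4,5 => slot 5
667: h=4, probe 4,5,8 => slot 8
879: h=8, probe 8,9 => slot 9
758: h=4, probe 4,5,8,0 => slot 0
Table: [758, ., ., ., 303, 628, ., ., 667, 879, ., ., .]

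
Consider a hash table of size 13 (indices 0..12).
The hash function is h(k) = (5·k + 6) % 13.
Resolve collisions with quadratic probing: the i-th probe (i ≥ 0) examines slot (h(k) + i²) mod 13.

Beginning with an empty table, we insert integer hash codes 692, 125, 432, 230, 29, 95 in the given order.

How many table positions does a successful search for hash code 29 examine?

Insert 692: h=8, slot 8 empty -> index 8.
Insert 125: h=7, slot 7 empty -> index 7.
Insert 432: h=8, slot 8 occupied -> index 9.
Insert 230: h=12, slot 12 empty -> index 12.
Insert 29: h=8, slots 8,9,12 occupied -> index 4.
Insert 95: h=0, slot 0 empty -> index 0.
Table: [95, _, _, _, 29, _, _, 125, 692, 432, _, _, 230]
Lookup 29: h=8, probe 8,9,12,4 → found at 4.

4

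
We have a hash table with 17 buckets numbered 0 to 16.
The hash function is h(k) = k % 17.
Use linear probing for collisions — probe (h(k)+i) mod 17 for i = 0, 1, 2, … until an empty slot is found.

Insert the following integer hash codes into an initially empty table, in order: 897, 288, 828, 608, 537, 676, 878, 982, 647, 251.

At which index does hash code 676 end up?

897: h=13 => slot 13
288: h=16 => slot 16
828: h=12 => slot 12
608: h=13, probe 13,14 => slot 14
537: h=10 => slot 10
676: h=13, probe 13,14,15 => slot 15
878: h=11 => slot 11
982: h=13, probe 13,14,15,16,0 => slot 0
647: h=1 => slot 1
251: h=13, probe 13,14,15,16,0,1,2 => slot 2
Table: [982, 647, 251, ., ., ., ., ., ., ., 537, 878, 828, 897, 608, 676, 288]

15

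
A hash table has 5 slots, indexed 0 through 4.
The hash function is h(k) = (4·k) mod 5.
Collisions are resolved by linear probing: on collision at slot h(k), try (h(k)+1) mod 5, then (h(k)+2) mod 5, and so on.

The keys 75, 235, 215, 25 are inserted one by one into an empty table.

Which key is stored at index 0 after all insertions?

75

75: h=0 → slot 0
235: h=0, probe 0,1 → slot 1
215: h=0, probe 0,1,2 → slot 2
25: h=0, probe 0,1,2,3 → slot 3
Table: [75, 235, 215, 25, _]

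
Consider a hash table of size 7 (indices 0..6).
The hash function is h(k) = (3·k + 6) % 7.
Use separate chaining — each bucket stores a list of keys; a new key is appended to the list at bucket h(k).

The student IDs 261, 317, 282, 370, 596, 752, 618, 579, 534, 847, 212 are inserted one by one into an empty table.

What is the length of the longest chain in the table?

6

Insert 261: h=5, bucket 5 empty → new chain.
Insert 317: h=5, bucket 5 nonempty → append to chain.
Insert 282: h=5, bucket 5 nonempty → append to chain.
Insert 370: h=3, bucket 3 empty → new chain.
Insert 596: h=2, bucket 2 empty → new chain.
Insert 752: h=1, bucket 1 empty → new chain.
Insert 618: h=5, bucket 5 nonempty → append to chain.
Insert 579: h=0, bucket 0 empty → new chain.
Insert 534: h=5, bucket 5 nonempty → append to chain.
Insert 847: h=6, bucket 6 empty → new chain.
Insert 212: h=5, bucket 5 nonempty → append to chain.
Final buckets:
0: 579
1: 752
2: 596
3: 370
4: —
5: 261 -> 317 -> 282 -> 618 -> 534 -> 212
6: 847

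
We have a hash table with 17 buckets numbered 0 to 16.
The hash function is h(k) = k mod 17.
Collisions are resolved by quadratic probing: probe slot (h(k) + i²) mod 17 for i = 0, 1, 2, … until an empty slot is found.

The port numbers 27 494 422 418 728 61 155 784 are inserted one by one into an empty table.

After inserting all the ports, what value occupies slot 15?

27: h=10 → slot 10
494: h=1 → slot 1
422: h=14 → slot 14
418: h=10, probe 10,11 → slot 11
728: h=14, probe 14,15 → slot 15
61: h=10, probe 10,11,14,2 → slot 2
155: h=2, probe 2,3 → slot 3
784: h=2, probe 2,3,6 → slot 6
Table: [_, 494, 61, 155, _, _, 784, _, _, _, 27, 418, _, _, 422, 728, _]

728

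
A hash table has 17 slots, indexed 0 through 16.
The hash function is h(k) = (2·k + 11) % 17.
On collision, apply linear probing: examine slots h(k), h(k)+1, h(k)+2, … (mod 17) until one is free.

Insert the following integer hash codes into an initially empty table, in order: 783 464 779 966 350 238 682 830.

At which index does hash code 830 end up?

Insert 783: h=13, slot 13 empty → index 13.
Insert 464: h=4, slot 4 empty → index 4.
Insert 779: h=5, slot 5 empty → index 5.
Insert 966: h=5, slot 5 occupied → index 6.
Insert 350: h=14, slot 14 empty → index 14.
Insert 238: h=11, slot 11 empty → index 11.
Insert 682: h=15, slot 15 empty → index 15.
Insert 830: h=5, slots 5,6 occupied → index 7.
Table: [_, _, _, _, 464, 779, 966, 830, _, _, _, 238, _, 783, 350, 682, _]

7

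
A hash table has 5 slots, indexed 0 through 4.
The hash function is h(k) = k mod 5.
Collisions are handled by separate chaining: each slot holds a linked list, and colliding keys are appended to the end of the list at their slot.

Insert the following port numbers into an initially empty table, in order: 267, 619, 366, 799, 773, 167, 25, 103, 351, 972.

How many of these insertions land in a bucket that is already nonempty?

5

Insert 267: h=2, bucket 2 empty → new chain.
Insert 619: h=4, bucket 4 empty → new chain.
Insert 366: h=1, bucket 1 empty → new chain.
Insert 799: h=4, bucket 4 nonempty → append to chain.
Insert 773: h=3, bucket 3 empty → new chain.
Insert 167: h=2, bucket 2 nonempty → append to chain.
Insert 25: h=0, bucket 0 empty → new chain.
Insert 103: h=3, bucket 3 nonempty → append to chain.
Insert 351: h=1, bucket 1 nonempty → append to chain.
Insert 972: h=2, bucket 2 nonempty → append to chain.
Final buckets:
0: 25
1: 366 -> 351
2: 267 -> 167 -> 972
3: 773 -> 103
4: 619 -> 799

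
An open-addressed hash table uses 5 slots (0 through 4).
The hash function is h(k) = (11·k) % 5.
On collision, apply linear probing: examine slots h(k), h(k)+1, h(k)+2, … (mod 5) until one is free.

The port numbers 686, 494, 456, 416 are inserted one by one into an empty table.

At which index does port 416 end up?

3

686: h=1 → slot 1
494: h=4 → slot 4
456: h=1, probe 1,2 → slot 2
416: h=1, probe 1,2,3 → slot 3
Table: [∅, 686, 456, 416, 494]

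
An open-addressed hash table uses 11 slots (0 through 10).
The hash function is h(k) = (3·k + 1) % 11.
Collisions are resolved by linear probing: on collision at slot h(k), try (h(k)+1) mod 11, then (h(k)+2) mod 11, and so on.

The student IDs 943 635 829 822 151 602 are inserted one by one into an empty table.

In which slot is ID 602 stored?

7

Insert 943: h=3, slot 3 empty → index 3.
Insert 635: h=3, slot 3 occupied → index 4.
Insert 829: h=2, slot 2 empty → index 2.
Insert 822: h=3, slots 3,4 occupied → index 5.
Insert 151: h=3, slots 3,4,5 occupied → index 6.
Insert 602: h=3, slots 3,4,5,6 occupied → index 7.
Table: [., ., 829, 943, 635, 822, 151, 602, ., ., .]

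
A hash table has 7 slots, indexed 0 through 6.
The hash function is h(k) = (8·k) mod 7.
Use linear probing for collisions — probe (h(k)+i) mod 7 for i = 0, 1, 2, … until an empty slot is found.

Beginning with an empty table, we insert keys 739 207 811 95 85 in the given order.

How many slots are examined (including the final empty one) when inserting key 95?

4

739: h=4 -> slot 4
207: h=4, probe 4,5 -> slot 5
811: h=6 -> slot 6
95: h=4, probe 4,5,6,0 -> slot 0
85: h=1 -> slot 1
Table: [95, 85, ., ., 739, 207, 811]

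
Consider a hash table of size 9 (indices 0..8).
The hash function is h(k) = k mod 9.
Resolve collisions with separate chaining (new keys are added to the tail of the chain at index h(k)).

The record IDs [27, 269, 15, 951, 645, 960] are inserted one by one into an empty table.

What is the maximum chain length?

4

Insert 27: h=0, bucket 0 empty -> new chain.
Insert 269: h=8, bucket 8 empty -> new chain.
Insert 15: h=6, bucket 6 empty -> new chain.
Insert 951: h=6, bucket 6 nonempty -> append to chain.
Insert 645: h=6, bucket 6 nonempty -> append to chain.
Insert 960: h=6, bucket 6 nonempty -> append to chain.
Final buckets:
0: 27
1: _
2: _
3: _
4: _
5: _
6: 15 -> 951 -> 645 -> 960
7: _
8: 269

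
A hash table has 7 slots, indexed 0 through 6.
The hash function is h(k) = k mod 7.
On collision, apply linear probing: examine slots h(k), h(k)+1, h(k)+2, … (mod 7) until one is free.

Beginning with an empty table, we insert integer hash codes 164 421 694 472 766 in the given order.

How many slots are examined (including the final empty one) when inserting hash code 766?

3

164: h=3 -> slot 3
421: h=1 -> slot 1
694: h=1, probe 1,2 -> slot 2
472: h=3, probe 3,4 -> slot 4
766: h=3, probe 3,4,5 -> slot 5
Table: [∅, 421, 694, 164, 472, 766, ∅]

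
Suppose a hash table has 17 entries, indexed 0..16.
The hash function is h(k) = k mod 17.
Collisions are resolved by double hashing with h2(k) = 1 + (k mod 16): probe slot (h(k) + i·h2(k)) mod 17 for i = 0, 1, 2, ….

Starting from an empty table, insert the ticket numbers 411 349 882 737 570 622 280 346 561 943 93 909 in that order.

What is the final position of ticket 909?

16

Insert 411: h=3, slot 3 empty -> index 3.
Insert 349: h=9, slot 9 empty -> index 9.
Insert 882: h=15, slot 15 empty -> index 15.
Insert 737: h=6, slot 6 empty -> index 6.
Insert 570: h=9, h2=11, slots 9,3 occupied -> index 14.
Insert 622: h=10, slot 10 empty -> index 10.
Insert 280: h=8, slot 8 empty -> index 8.
Insert 346: h=6, h2=11, slot 6 occupied -> index 0.
Insert 561: h=0, h2=2, slot 0 occupied -> index 2.
Insert 943: h=8, h2=16, slot 8 occupied -> index 7.
Insert 93: h=8, h2=14, slot 8 occupied -> index 5.
Insert 909: h=8, h2=14, slots 8,5,2 occupied -> index 16.
Table: [346, -, 561, 411, -, 93, 737, 943, 280, 349, 622, -, -, -, 570, 882, 909]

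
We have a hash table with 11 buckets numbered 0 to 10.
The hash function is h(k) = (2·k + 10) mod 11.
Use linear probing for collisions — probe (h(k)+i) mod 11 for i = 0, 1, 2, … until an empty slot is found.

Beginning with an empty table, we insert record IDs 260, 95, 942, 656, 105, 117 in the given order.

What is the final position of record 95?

3

260: h=2 → slot 2
95: h=2, probe 2,3 → slot 3
942: h=2, probe 2,3,4 → slot 4
656: h=2, probe 2,3,4,5 → slot 5
105: h=0 → slot 0
117: h=2, probe 2,3,4,5,6 → slot 6
Table: [105, -, 260, 95, 942, 656, 117, -, -, -, -]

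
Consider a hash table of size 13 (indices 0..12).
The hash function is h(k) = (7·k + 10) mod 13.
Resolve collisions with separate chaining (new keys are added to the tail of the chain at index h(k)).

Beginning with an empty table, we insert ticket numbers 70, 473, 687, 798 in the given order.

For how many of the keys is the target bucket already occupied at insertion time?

2

Insert 70: h=6, bucket 6 empty -> new chain.
Insert 473: h=6, bucket 6 nonempty -> append to chain.
Insert 687: h=9, bucket 9 empty -> new chain.
Insert 798: h=6, bucket 6 nonempty -> append to chain.
Final buckets:
0: ∅
1: ∅
2: ∅
3: ∅
4: ∅
5: ∅
6: 70 -> 473 -> 798
7: ∅
8: ∅
9: 687
10: ∅
11: ∅
12: ∅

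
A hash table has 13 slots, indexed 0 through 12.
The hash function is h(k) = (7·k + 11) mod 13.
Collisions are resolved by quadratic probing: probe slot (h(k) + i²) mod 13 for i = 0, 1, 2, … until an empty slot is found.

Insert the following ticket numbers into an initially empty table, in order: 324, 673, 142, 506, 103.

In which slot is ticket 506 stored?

Insert 324: h=4, slot 4 empty -> index 4.
Insert 673: h=3, slot 3 empty -> index 3.
Insert 142: h=4, slot 4 occupied -> index 5.
Insert 506: h=4, slots 4,5 occupied -> index 8.
Insert 103: h=4, slots 4,5,8 occupied -> index 0.
Table: [103, -, -, 673, 324, 142, -, -, 506, -, -, -, -]

8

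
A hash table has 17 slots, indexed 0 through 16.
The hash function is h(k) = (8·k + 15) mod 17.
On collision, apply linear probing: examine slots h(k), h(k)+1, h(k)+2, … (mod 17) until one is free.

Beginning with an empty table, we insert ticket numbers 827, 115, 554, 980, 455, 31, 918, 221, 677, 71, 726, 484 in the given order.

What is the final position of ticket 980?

2

827: h=1 => slot 1
115: h=0 => slot 0
554: h=10 => slot 10
980: h=1, probe 1,2 => slot 2
455: h=0, probe 0,1,2,3 => slot 3
31: h=8 => slot 8
918: h=15 => slot 15
221: h=15, probe 15,16 => slot 16
677: h=8, probe 8,9 => slot 9
71: h=5 => slot 5
726: h=9, probe 9,10,11 => slot 11
484: h=11, probe 11,12 => slot 12
Table: [115, 827, 980, 455, —, 71, —, —, 31, 677, 554, 726, 484, —, —, 918, 221]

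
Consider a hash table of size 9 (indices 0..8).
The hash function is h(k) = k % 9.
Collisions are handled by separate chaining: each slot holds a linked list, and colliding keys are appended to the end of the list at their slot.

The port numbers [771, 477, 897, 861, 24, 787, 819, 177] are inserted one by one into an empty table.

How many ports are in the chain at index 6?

Insert 771: h=6, bucket 6 empty -> new chain.
Insert 477: h=0, bucket 0 empty -> new chain.
Insert 897: h=6, bucket 6 nonempty -> append to chain.
Insert 861: h=6, bucket 6 nonempty -> append to chain.
Insert 24: h=6, bucket 6 nonempty -> append to chain.
Insert 787: h=4, bucket 4 empty -> new chain.
Insert 819: h=0, bucket 0 nonempty -> append to chain.
Insert 177: h=6, bucket 6 nonempty -> append to chain.
Final buckets:
0: 477 -> 819
1: —
2: —
3: —
4: 787
5: —
6: 771 -> 897 -> 861 -> 24 -> 177
7: —
8: —

5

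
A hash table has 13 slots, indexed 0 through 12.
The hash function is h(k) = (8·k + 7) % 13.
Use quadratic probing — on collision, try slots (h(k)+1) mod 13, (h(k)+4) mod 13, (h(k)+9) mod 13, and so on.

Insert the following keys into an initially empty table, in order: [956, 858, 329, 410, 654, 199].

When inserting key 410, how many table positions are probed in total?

2

956 hashes to 11; slot 11 is free -> place at 11.
858 hashes to 7; slot 7 is free -> place at 7.
329 hashes to 0; slot 0 is free -> place at 0.
410 hashes to 11; 11 taken -> place at 12.
654 hashes to 0; 0 taken -> place at 1.
199 hashes to 0; 0,1 taken -> place at 4.
Table: [329, 654, ., ., 199, ., ., 858, ., ., ., 956, 410]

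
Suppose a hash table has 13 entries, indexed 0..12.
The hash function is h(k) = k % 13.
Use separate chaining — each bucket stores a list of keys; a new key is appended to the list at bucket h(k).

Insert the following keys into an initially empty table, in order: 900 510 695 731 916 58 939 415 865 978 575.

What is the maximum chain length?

900 -> bucket 3
510 -> bucket 3 (collision)
695 -> bucket 6
731 -> bucket 3 (collision)
916 -> bucket 6 (collision)
58 -> bucket 6 (collision)
939 -> bucket 3 (collision)
415 -> bucket 12
865 -> bucket 7
978 -> bucket 3 (collision)
575 -> bucket 3 (collision)
Final buckets:
0: ∅
1: ∅
2: ∅
3: 900 -> 510 -> 731 -> 939 -> 978 -> 575
4: ∅
5: ∅
6: 695 -> 916 -> 58
7: 865
8: ∅
9: ∅
10: ∅
11: ∅
12: 415

6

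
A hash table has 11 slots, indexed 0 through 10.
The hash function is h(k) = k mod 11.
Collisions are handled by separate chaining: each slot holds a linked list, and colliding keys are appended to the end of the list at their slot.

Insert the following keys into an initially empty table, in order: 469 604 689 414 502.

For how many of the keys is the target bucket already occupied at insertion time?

3

469 → bucket 7
604 → bucket 10
689 → bucket 7 (collision)
414 → bucket 7 (collision)
502 → bucket 7 (collision)
Final buckets:
0: ∅
1: ∅
2: ∅
3: ∅
4: ∅
5: ∅
6: ∅
7: 469 -> 689 -> 414 -> 502
8: ∅
9: ∅
10: 604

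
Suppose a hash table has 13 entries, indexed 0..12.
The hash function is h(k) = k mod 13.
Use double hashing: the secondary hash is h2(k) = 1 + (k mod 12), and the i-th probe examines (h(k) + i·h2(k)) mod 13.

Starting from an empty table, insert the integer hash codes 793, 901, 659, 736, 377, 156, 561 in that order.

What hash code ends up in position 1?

Insert 793: h=0, slot 0 empty → index 0.
Insert 901: h=4, slot 4 empty → index 4.
Insert 659: h=9, slot 9 empty → index 9.
Insert 736: h=8, slot 8 empty → index 8.
Insert 377: h=0, h2=6, slot 0 occupied → index 6.
Insert 156: h=0, h2=1, slot 0 occupied → index 1.
Insert 561: h=2, slot 2 empty → index 2.
Table: [793, 156, 561, ., 901, ., 377, ., 736, 659, ., ., .]

156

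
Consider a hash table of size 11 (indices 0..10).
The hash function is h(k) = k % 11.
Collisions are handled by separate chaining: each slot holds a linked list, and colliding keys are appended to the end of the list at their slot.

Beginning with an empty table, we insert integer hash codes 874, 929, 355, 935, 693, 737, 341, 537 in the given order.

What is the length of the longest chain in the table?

4

Insert 874: h=5, bucket 5 empty → new chain.
Insert 929: h=5, bucket 5 nonempty → append to chain.
Insert 355: h=3, bucket 3 empty → new chain.
Insert 935: h=0, bucket 0 empty → new chain.
Insert 693: h=0, bucket 0 nonempty → append to chain.
Insert 737: h=0, bucket 0 nonempty → append to chain.
Insert 341: h=0, bucket 0 nonempty → append to chain.
Insert 537: h=9, bucket 9 empty → new chain.
Final buckets:
0: 935 -> 693 -> 737 -> 341
1: .
2: .
3: 355
4: .
5: 874 -> 929
6: .
7: .
8: .
9: 537
10: .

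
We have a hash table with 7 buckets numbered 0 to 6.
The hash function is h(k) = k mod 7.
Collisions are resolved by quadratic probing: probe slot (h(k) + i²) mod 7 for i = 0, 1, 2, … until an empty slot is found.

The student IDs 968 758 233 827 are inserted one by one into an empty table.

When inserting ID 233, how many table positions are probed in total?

3

968 hashes to 2; slot 2 is free → place at 2.
758 hashes to 2; 2 taken → place at 3.
233 hashes to 2; 2,3 taken → place at 6.
827 hashes to 1; slot 1 is free → place at 1.
Table: [—, 827, 968, 758, —, —, 233]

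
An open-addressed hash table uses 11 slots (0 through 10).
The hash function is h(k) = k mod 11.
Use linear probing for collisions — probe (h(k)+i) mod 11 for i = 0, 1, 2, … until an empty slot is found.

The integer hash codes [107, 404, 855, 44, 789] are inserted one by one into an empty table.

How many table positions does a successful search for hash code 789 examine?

5

107 hashes to 8; slot 8 is free → place at 8.
404 hashes to 8; 8 taken → place at 9.
855 hashes to 8; 8,9 taken → place at 10.
44 hashes to 0; slot 0 is free → place at 0.
789 hashes to 8; 8,9,10,0 taken → place at 1.
Table: [44, 789, ., ., ., ., ., ., 107, 404, 855]
Lookup 789: h=8, probe 8,9,10,0,1 → found at 1.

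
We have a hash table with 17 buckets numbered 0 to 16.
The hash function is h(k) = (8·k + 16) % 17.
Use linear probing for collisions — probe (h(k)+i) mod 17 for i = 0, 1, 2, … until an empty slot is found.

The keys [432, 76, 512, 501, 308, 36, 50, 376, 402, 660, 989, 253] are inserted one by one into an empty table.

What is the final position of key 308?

432 hashes to 4; slot 4 is free -> place at 4.
76 hashes to 12; slot 12 is free -> place at 12.
512 hashes to 15; slot 15 is free -> place at 15.
501 hashes to 12; 12 taken -> place at 13.
308 hashes to 15; 15 taken -> place at 16.
36 hashes to 15; 15,16 taken -> place at 0.
50 hashes to 8; slot 8 is free -> place at 8.
376 hashes to 15; 15,16,0 taken -> place at 1.
402 hashes to 2; slot 2 is free -> place at 2.
660 hashes to 9; slot 9 is free -> place at 9.
989 hashes to 6; slot 6 is free -> place at 6.
253 hashes to 0; 0,1,2 taken -> place at 3.
Table: [36, 376, 402, 253, 432, ., 989, ., 50, 660, ., ., 76, 501, ., 512, 308]

16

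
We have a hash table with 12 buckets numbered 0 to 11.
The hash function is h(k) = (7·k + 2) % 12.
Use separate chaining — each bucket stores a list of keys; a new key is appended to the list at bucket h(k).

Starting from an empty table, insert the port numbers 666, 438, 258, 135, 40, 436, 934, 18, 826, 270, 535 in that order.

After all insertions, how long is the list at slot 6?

2

Insert 666: h=8, bucket 8 empty -> new chain.
Insert 438: h=8, bucket 8 nonempty -> append to chain.
Insert 258: h=8, bucket 8 nonempty -> append to chain.
Insert 135: h=11, bucket 11 empty -> new chain.
Insert 40: h=6, bucket 6 empty -> new chain.
Insert 436: h=6, bucket 6 nonempty -> append to chain.
Insert 934: h=0, bucket 0 empty -> new chain.
Insert 18: h=8, bucket 8 nonempty -> append to chain.
Insert 826: h=0, bucket 0 nonempty -> append to chain.
Insert 270: h=8, bucket 8 nonempty -> append to chain.
Insert 535: h=3, bucket 3 empty -> new chain.
Final buckets:
0: 934 -> 826
1: -
2: -
3: 535
4: -
5: -
6: 40 -> 436
7: -
8: 666 -> 438 -> 258 -> 18 -> 270
9: -
10: -
11: 135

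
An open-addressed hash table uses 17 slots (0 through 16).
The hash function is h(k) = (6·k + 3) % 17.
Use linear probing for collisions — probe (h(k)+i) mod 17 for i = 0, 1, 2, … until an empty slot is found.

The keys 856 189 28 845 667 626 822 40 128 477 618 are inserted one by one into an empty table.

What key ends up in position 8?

856 hashes to 5; slot 5 is free -> place at 5.
189 hashes to 15; slot 15 is free -> place at 15.
28 hashes to 1; slot 1 is free -> place at 1.
845 hashes to 7; slot 7 is free -> place at 7.
667 hashes to 10; slot 10 is free -> place at 10.
626 hashes to 2; slot 2 is free -> place at 2.
822 hashes to 5; 5 taken -> place at 6.
40 hashes to 5; 5,6,7 taken -> place at 8.
128 hashes to 6; 6,7,8 taken -> place at 9.
477 hashes to 9; 9,10 taken -> place at 11.
618 hashes to 5; 5,6,7,8,9,10,11 taken -> place at 12.
Table: [_, 28, 626, _, _, 856, 822, 845, 40, 128, 667, 477, 618, _, _, 189, _]

40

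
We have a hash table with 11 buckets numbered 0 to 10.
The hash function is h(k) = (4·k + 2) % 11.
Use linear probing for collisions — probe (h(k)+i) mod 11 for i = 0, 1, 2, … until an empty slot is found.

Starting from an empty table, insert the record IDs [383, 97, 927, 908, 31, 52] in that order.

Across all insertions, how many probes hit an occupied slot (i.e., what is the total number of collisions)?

Insert 383: h=5, slot 5 empty → index 5.
Insert 97: h=5, slot 5 occupied → index 6.
Insert 927: h=3, slot 3 empty → index 3.
Insert 908: h=4, slot 4 empty → index 4.
Insert 31: h=5, slots 5,6 occupied → index 7.
Insert 52: h=1, slot 1 empty → index 1.
Table: [-, 52, -, 927, 908, 383, 97, 31, -, -, -]

3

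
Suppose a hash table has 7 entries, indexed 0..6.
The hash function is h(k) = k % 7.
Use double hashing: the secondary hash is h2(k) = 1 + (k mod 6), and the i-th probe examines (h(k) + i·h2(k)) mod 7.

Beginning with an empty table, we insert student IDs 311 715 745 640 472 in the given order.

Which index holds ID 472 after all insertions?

311: h=3 => slot 3
715: h=1 => slot 1
745: h=3, h2=2, probe 3,5 => slot 5
640: h=3, h2=5, probe 3,1,6 => slot 6
472: h=3, h2=5, probe 3,1,6,4 => slot 4
Table: [., 715, ., 311, 472, 745, 640]

4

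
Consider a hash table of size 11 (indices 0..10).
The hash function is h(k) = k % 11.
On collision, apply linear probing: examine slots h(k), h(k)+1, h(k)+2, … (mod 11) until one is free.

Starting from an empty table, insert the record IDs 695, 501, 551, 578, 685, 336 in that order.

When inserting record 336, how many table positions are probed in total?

695: h=2 -> slot 2
501: h=6 -> slot 6
551: h=1 -> slot 1
578: h=6, probe 6,7 -> slot 7
685: h=3 -> slot 3
336: h=6, probe 6,7,8 -> slot 8
Table: [∅, 551, 695, 685, ∅, ∅, 501, 578, 336, ∅, ∅]

3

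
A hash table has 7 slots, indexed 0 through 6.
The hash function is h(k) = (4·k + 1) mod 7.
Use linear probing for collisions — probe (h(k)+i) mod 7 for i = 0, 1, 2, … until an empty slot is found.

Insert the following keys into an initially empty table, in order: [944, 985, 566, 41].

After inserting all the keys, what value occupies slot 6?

41

944 hashes to 4; slot 4 is free -> place at 4.
985 hashes to 0; slot 0 is free -> place at 0.
566 hashes to 4; 4 taken -> place at 5.
41 hashes to 4; 4,5 taken -> place at 6.
Table: [985, —, —, —, 944, 566, 41]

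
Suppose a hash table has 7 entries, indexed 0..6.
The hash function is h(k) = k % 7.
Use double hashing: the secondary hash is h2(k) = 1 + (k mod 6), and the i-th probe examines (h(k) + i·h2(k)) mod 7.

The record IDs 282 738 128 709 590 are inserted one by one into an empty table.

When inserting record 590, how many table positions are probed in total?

282 hashes to 2; slot 2 is free → place at 2.
738 hashes to 3; slot 3 is free → place at 3.
128 hashes to 2, h2=3; 2 taken → place at 5.
709 hashes to 2, h2=2; 2 taken → place at 4.
590 hashes to 2, h2=3; 2,5 taken → place at 1.
Table: [∅, 590, 282, 738, 709, 128, ∅]

3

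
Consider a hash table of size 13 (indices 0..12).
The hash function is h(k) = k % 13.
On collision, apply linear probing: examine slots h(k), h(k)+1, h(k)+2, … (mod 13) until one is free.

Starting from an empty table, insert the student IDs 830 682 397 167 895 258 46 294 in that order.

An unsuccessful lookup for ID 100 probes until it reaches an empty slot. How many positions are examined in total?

2

Insert 830: h=11, slot 11 empty → index 11.
Insert 682: h=6, slot 6 empty → index 6.
Insert 397: h=7, slot 7 empty → index 7.
Insert 167: h=11, slot 11 occupied → index 12.
Insert 895: h=11, slots 11,12 occupied → index 0.
Insert 258: h=11, slots 11,12,0 occupied → index 1.
Insert 46: h=7, slot 7 occupied → index 8.
Insert 294: h=8, slot 8 occupied → index 9.
Table: [895, 258, -, -, -, -, 682, 397, 46, 294, -, 830, 167]
Lookup 100: h=9, probe 9,10 → slot 10 empty, not found.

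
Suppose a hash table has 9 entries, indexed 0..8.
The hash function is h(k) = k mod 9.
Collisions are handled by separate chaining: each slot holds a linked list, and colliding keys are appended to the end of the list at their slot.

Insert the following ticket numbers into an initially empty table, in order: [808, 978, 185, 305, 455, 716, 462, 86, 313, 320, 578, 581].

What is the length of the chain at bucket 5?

6

808 → bucket 7
978 → bucket 6
185 → bucket 5
305 → bucket 8
455 → bucket 5 (collision)
716 → bucket 5 (collision)
462 → bucket 3
86 → bucket 5 (collision)
313 → bucket 7 (collision)
320 → bucket 5 (collision)
578 → bucket 2
581 → bucket 5 (collision)
Final buckets:
0: _
1: _
2: 578
3: 462
4: _
5: 185 -> 455 -> 716 -> 86 -> 320 -> 581
6: 978
7: 808 -> 313
8: 305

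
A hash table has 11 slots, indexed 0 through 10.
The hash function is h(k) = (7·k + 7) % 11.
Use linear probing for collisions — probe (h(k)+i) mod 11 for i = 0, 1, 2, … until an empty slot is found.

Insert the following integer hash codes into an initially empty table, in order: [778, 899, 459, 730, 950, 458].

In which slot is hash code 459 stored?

778 hashes to 8; slot 8 is free → place at 8.
899 hashes to 8; 8 taken → place at 9.
459 hashes to 8; 8,9 taken → place at 10.
730 hashes to 2; slot 2 is free → place at 2.
950 hashes to 2; 2 taken → place at 3.
458 hashes to 1; slot 1 is free → place at 1.
Table: [∅, 458, 730, 950, ∅, ∅, ∅, ∅, 778, 899, 459]

10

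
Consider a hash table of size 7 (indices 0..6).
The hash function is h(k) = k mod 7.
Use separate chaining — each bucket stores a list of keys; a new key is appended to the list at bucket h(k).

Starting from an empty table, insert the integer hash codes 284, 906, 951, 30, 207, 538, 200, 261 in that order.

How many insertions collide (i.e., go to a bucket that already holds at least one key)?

4

284 → bucket 4
906 → bucket 3
951 → bucket 6
30 → bucket 2
207 → bucket 4 (collision)
538 → bucket 6 (collision)
200 → bucket 4 (collision)
261 → bucket 2 (collision)
Final buckets:
0: -
1: -
2: 30 -> 261
3: 906
4: 284 -> 207 -> 200
5: -
6: 951 -> 538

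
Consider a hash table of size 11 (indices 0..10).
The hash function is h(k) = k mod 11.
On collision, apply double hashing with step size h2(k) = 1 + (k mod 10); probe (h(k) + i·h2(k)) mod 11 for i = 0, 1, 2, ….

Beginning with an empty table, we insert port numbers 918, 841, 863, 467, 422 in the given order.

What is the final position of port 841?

7

918: h=5 → slot 5
841: h=5, h2=2, probe 5,7 → slot 7
863: h=5, h2=4, probe 5,9 → slot 9
467: h=5, h2=8, probe 5,2 → slot 2
422: h=4 → slot 4
Table: [∅, ∅, 467, ∅, 422, 918, ∅, 841, ∅, 863, ∅]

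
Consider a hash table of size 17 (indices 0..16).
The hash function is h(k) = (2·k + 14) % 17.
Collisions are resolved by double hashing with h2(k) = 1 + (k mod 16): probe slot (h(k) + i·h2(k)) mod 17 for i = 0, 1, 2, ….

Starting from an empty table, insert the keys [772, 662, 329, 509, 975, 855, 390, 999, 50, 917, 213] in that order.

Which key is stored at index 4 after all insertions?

213

772 hashes to 11; slot 11 is free => place at 11.
662 hashes to 12; slot 12 is free => place at 12.
329 hashes to 9; slot 9 is free => place at 9.
509 hashes to 12, h2=14; 12,9 taken => place at 6.
975 hashes to 9, h2=16; 9 taken => place at 8.
855 hashes to 7; slot 7 is free => place at 7.
390 hashes to 12, h2=7; 12 taken => place at 2.
999 hashes to 6, h2=8; 6 taken => place at 14.
50 hashes to 12, h2=3; 12 taken => place at 15.
917 hashes to 12, h2=6; 12 taken => place at 1.
213 hashes to 15, h2=6; 15 taken => place at 4.
Table: [-, 917, 390, -, 213, -, 509, 855, 975, 329, -, 772, 662, -, 999, 50, -]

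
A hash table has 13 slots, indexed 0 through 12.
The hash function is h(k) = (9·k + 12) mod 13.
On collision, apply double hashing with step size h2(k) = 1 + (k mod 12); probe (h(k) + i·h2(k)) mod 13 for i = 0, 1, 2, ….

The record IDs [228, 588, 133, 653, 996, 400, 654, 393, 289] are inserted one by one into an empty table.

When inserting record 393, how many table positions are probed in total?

4

Insert 228: h=10, slot 10 empty => index 10.
Insert 588: h=0, slot 0 empty => index 0.
Insert 133: h=0, h2=2, slot 0 occupied => index 2.
Insert 653: h=0, h2=6, slot 0 occupied => index 6.
Insert 996: h=6, h2=1, slot 6 occupied => index 7.
Insert 400: h=11, slot 11 empty => index 11.
Insert 654: h=9, slot 9 empty => index 9.
Insert 393: h=0, h2=10, slots 0,10,7 occupied => index 4.
Insert 289: h=0, h2=2, slots 0,2,4,6 occupied => index 8.
Table: [588, _, 133, _, 393, _, 653, 996, 289, 654, 228, 400, _]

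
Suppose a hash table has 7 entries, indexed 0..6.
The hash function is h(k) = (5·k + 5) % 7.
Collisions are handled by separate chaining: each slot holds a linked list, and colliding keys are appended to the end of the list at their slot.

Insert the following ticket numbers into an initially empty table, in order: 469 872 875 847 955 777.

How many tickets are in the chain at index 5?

4

Insert 469: h=5, bucket 5 empty → new chain.
Insert 872: h=4, bucket 4 empty → new chain.
Insert 875: h=5, bucket 5 nonempty → append to chain.
Insert 847: h=5, bucket 5 nonempty → append to chain.
Insert 955: h=6, bucket 6 empty → new chain.
Insert 777: h=5, bucket 5 nonempty → append to chain.
Final buckets:
0: -
1: -
2: -
3: -
4: 872
5: 469 -> 875 -> 847 -> 777
6: 955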